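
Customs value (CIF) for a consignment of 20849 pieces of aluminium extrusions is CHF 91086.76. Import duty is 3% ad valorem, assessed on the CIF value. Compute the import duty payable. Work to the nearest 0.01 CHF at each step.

Import duty = 91086.76 × 3% = 2732.60

Import duty: CHF 2732.60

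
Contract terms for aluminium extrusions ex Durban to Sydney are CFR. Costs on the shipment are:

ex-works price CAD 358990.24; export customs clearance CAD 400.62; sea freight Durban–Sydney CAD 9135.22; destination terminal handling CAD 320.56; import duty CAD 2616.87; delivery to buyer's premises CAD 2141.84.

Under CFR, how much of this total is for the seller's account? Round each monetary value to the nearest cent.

Seller's account: CAD 368526.08

CFR: the seller pays costs through ocean freight to the destination port, but not insurance.
Seller's account: goods 358990.24 + export clearance 400.62 + freight 9135.22 = 368526.08
Buyer's account: destination terminal 320.56 + duty 2616.87 + delivery 2141.84 = 5079.27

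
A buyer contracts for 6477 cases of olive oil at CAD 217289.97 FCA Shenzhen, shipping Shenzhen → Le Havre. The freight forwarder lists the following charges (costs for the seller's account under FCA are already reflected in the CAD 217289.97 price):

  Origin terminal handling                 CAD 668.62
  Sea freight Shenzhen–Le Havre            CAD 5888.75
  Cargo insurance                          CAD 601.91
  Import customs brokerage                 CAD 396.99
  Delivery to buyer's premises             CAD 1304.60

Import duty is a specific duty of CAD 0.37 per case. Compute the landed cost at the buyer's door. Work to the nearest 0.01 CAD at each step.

FCA: the seller delivers export-cleared goods to the carrier; the buyer bears costs from that point.
CIF value = FCA price + origin terminal + freight + insurance = 217289.97 + 668.62 + 5888.75 + 601.91 = 224449.25
Import duty = 6477 × 0.37 = 2396.49
Buyer bears: origin terminal 668.62 + freight 5888.75 + insurance 601.91 + brokerage 396.99 + delivery 1304.60 + duty 2396.49 = 11257.36
Landed cost = invoice 217289.97 + 11257.36 = 228547.33

Total landed cost: CAD 228547.33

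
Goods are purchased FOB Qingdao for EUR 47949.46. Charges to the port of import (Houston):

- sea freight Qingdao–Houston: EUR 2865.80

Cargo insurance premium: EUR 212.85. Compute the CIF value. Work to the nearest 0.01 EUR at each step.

CIF = FOB price + freight + insurance
CIF = 47949.46 + 2865.80 + 212.85 = 51028.11

CIF value: EUR 51028.11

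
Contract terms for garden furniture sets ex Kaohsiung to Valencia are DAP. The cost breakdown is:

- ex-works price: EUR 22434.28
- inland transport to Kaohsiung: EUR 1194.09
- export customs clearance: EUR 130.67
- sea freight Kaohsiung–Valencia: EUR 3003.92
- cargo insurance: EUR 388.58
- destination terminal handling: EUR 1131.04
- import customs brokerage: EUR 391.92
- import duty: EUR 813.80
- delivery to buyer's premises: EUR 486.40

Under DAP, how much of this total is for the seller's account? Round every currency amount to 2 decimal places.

Seller's account: EUR 28768.98

DAP: the seller bears all costs to the named destination except import duty and clearance.
Seller's account: goods 22434.28 + inland to port 1194.09 + export clearance 130.67 + freight 3003.92 + insurance 388.58 + destination terminal 1131.04 + delivery 486.40 = 28768.98
Buyer's account: brokerage 391.92 + duty 813.80 = 1205.72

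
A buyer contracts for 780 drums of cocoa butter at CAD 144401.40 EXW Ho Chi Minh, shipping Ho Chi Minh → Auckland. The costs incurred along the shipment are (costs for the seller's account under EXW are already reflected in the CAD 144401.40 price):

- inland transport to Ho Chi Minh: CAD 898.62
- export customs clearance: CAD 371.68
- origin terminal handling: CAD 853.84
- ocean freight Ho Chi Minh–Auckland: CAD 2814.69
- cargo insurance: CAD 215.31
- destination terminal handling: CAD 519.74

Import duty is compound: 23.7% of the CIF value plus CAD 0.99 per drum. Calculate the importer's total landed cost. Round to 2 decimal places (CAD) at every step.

Total landed cost: CAD 186292.14

EXW: the seller makes goods available at their premises; the buyer bears all onward costs.
CIF value = EXW price + inland to port + export clearance + origin terminal + freight + insurance = 144401.40 + 898.62 + 371.68 + 853.84 + 2814.69 + 215.31 = 149555.54
Ad valorem component: 149555.54 × 23.7% = 35444.66
Specific component: 780 × 0.99 = 772.20
Import duty = 35444.66 + 772.20 = 36216.86
Buyer bears: inland to port 898.62 + export clearance 371.68 + origin terminal 853.84 + freight 2814.69 + insurance 215.31 + destination terminal 519.74 + duty 36216.86 = 41890.74
Landed cost = invoice 144401.40 + 41890.74 = 186292.14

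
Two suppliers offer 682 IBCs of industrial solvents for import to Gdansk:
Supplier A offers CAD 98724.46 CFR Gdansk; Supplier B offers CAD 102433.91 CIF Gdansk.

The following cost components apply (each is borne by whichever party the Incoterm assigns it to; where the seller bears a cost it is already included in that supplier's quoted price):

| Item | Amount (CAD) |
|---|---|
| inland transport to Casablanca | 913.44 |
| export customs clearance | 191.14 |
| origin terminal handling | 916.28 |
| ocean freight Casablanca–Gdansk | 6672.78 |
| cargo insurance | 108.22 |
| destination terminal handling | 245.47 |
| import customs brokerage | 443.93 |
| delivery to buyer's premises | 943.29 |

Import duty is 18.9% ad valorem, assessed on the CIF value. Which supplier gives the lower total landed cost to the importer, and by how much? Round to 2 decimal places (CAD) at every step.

Supplier A (CFR):
CIF value = CFR price + insurance = 98724.46 + 108.22 = 98832.68
Import duty = 98832.68 × 18.9% = 18679.38
Buyer bears (A): 108.22 + 245.47 + 443.93 + 943.29 = 1740.91
Landed cost (A) = invoice 98724.46 + 1740.91 + duty 18679.38 = 119144.75
Supplier B (CIF):
The CIF price already equals the CIF value: 102433.91
Import duty = 102433.91 × 18.9% = 19360.01
Buyer bears (B): 245.47 + 443.93 + 943.29 = 1632.69
Landed cost (B) = invoice 102433.91 + 1632.69 + duty 19360.01 = 123426.61
Difference = |119144.75 − 123426.61| = 4281.86

Supplier A is cheaper by CAD 4281.86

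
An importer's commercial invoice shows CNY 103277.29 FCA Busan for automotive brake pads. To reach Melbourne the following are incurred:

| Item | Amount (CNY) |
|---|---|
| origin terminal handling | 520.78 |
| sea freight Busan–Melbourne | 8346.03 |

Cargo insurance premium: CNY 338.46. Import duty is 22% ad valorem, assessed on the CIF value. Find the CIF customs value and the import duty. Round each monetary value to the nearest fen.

CIF value: CNY 112482.56; import duty: CNY 24746.16

CIF = FCA price + pre-shipment costs + freight + insurance
CIF = 103277.29 + 520.78 + 8346.03 + 338.46 = 112482.56
Import duty = 112482.56 × 22% = 24746.16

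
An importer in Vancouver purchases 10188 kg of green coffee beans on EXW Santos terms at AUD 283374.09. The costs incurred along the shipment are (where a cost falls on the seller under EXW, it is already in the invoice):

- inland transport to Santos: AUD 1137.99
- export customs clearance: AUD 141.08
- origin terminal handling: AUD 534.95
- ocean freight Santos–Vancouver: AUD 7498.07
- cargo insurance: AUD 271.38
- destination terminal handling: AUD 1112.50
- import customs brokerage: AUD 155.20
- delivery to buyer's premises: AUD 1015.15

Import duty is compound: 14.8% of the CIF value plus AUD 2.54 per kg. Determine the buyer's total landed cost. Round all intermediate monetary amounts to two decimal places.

Total landed cost: AUD 364475.65

EXW: the seller makes goods available at their premises; the buyer bears all onward costs.
CIF value = EXW price + inland to port + export clearance + origin terminal + freight + insurance = 283374.09 + 1137.99 + 141.08 + 534.95 + 7498.07 + 271.38 = 292957.56
Ad valorem component: 292957.56 × 14.8% = 43357.72
Specific component: 10188 × 2.54 = 25877.52
Import duty = 43357.72 + 25877.52 = 69235.24
Buyer bears: inland to port 1137.99 + export clearance 141.08 + origin terminal 534.95 + freight 7498.07 + insurance 271.38 + destination terminal 1112.50 + brokerage 155.20 + delivery 1015.15 + duty 69235.24 = 81101.56
Landed cost = invoice 283374.09 + 81101.56 = 364475.65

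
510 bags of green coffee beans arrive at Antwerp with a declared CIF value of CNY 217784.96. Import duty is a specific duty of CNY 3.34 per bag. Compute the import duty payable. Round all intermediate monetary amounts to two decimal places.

Import duty = 510 × 3.34 = 1703.40

Import duty: CNY 1703.40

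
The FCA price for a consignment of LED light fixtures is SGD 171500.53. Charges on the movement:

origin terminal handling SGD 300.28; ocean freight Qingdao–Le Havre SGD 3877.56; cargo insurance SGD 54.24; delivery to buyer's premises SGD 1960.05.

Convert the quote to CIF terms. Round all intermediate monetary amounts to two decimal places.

CIF price: SGD 175732.61

Not relevant to the conversion: delivery — on the buyer under both terms; not part of either seller's price.
From FCA to CIF, the seller additionally bears: origin terminal, freight, insurance.
CIF price = 171500.53 + 300.28 + 3877.56 + 54.24 = 175732.61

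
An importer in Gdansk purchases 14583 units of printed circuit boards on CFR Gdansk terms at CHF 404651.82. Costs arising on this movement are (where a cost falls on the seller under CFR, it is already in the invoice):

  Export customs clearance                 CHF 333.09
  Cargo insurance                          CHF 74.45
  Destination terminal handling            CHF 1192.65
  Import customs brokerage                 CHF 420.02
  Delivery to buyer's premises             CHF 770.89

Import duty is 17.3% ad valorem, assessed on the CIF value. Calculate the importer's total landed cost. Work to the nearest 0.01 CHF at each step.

CFR: the seller pays costs through ocean freight to the destination port, but not insurance.
Already in the invoice (seller's account under CFR): export clearance — exclude.
CIF value = CFR price + insurance = 404651.82 + 74.45 = 404726.27
Import duty = 404726.27 × 17.3% = 70017.64
Buyer bears: insurance 74.45 + destination terminal 1192.65 + brokerage 420.02 + delivery 770.89 + duty 70017.64 = 72475.65
Landed cost = invoice 404651.82 + 72475.65 = 477127.47

Total landed cost: CHF 477127.47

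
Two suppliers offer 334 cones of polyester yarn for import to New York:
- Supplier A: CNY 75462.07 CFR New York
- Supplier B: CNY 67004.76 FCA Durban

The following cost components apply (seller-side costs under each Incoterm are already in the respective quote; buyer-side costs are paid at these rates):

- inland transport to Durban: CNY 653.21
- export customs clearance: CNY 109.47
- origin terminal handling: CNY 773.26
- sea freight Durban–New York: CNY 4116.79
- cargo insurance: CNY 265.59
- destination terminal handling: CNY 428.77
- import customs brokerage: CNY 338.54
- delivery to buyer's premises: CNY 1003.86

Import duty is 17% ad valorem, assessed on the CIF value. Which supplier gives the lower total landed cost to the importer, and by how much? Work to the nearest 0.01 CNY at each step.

Supplier B is cheaper by CNY 4173.69

Supplier A (CFR):
CIF value = CFR price + insurance = 75462.07 + 265.59 = 75727.66
Import duty = 75727.66 × 17% = 12873.70
Buyer bears (A): 265.59 + 428.77 + 338.54 + 1003.86 = 2036.76
Landed cost (A) = invoice 75462.07 + 2036.76 + duty 12873.70 = 90372.53
Supplier B (FCA):
CIF value = FCA price + origin terminal + freight + insurance = 67004.76 + 773.26 + 4116.79 + 265.59 = 72160.40
Import duty = 72160.40 × 17% = 12267.27
Buyer bears (B): 773.26 + 4116.79 + 265.59 + 428.77 + 338.54 + 1003.86 = 6926.81
Landed cost (B) = invoice 67004.76 + 6926.81 + duty 12267.27 = 86198.84
Difference = |90372.53 − 86198.84| = 4173.69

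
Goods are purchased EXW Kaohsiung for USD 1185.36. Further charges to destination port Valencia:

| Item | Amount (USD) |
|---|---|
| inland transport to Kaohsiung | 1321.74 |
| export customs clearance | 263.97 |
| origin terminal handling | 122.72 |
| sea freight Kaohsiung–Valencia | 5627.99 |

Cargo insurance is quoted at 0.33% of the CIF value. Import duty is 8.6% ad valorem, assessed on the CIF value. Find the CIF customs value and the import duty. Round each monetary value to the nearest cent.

CIF value: USD 8549.99; import duty: USD 735.30

Let C be the CIF value. C = EXW price + pre-shipment costs + freight + 0.33% × C
C − 0.33% × C = 1185.36 + 1321.74 + 263.97 + 122.72 + 5627.99
0.9967 × C = 8521.78
C = 8521.78 / 0.9967 = 8549.99
Insurance premium = 0.33% × 8549.99 = 28.21
Import duty = 8549.99 × 8.6% = 735.30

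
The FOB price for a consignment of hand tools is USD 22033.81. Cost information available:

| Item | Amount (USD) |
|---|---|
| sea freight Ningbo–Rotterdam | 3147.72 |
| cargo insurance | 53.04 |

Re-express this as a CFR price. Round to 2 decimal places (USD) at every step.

Not relevant to the conversion: insurance — on the buyer under both terms; not part of either seller's price.
From FOB to CFR, the seller additionally bears: freight.
CFR price = 22033.81 + 3147.72 = 25181.53

CFR price: USD 25181.53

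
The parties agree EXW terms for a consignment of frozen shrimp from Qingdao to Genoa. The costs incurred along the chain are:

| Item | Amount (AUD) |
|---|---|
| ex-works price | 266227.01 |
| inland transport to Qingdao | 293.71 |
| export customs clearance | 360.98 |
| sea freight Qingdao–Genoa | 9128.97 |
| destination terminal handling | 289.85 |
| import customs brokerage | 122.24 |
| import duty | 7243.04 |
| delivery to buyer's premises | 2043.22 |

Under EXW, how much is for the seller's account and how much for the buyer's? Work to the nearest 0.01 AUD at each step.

Seller: AUD 266227.01; buyer: AUD 19482.01

EXW: the seller makes goods available at their premises; the buyer bears all onward costs.
Seller's account: goods 266227.01 = 266227.01
Buyer's account: inland to port 293.71 + export clearance 360.98 + freight 9128.97 + destination terminal 289.85 + brokerage 122.24 + duty 7243.04 + delivery 2043.22 = 19482.01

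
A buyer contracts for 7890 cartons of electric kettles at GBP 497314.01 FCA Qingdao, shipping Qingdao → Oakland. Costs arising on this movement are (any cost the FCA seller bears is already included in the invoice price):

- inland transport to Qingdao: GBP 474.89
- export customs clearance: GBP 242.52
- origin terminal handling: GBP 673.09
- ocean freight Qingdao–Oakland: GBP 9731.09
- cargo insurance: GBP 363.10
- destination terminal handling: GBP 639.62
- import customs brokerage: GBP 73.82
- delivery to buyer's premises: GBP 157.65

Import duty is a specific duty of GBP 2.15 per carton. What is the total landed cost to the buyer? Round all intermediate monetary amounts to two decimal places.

Total landed cost: GBP 525915.88

FCA: the seller delivers export-cleared goods to the carrier; the buyer bears costs from that point.
Already in the invoice (seller's account under FCA): inland to port, export clearance — exclude.
CIF value = FCA price + origin terminal + freight + insurance = 497314.01 + 673.09 + 9731.09 + 363.10 = 508081.29
Import duty = 7890 × 2.15 = 16963.50
Buyer bears: origin terminal 673.09 + freight 9731.09 + insurance 363.10 + destination terminal 639.62 + brokerage 73.82 + delivery 157.65 + duty 16963.50 = 28601.87
Landed cost = invoice 497314.01 + 28601.87 = 525915.88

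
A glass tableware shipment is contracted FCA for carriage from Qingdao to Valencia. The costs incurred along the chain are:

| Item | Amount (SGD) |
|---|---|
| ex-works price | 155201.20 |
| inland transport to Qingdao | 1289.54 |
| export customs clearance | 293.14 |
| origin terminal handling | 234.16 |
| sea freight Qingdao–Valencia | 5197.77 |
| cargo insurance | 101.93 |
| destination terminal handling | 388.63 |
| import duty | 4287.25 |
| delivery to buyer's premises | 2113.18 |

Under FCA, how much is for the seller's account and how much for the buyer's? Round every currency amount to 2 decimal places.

FCA: the seller delivers export-cleared goods to the carrier; the buyer bears costs from that point.
Seller's account: goods 155201.20 + inland to port 1289.54 + export clearance 293.14 = 156783.88
Buyer's account: origin terminal 234.16 + freight 5197.77 + insurance 101.93 + destination terminal 388.63 + duty 4287.25 + delivery 2113.18 = 12322.92

Seller: SGD 156783.88; buyer: SGD 12322.92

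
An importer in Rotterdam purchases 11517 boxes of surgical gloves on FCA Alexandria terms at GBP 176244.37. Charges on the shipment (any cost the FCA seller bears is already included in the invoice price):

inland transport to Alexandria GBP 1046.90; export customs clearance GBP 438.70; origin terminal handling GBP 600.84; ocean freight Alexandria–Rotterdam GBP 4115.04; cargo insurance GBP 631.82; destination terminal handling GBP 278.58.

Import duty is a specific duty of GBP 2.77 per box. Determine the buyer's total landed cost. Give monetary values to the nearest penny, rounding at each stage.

Total landed cost: GBP 213772.74

FCA: the seller delivers export-cleared goods to the carrier; the buyer bears costs from that point.
Already in the invoice (seller's account under FCA): inland to port, export clearance — exclude.
CIF value = FCA price + origin terminal + freight + insurance = 176244.37 + 600.84 + 4115.04 + 631.82 = 181592.07
Import duty = 11517 × 2.77 = 31902.09
Buyer bears: origin terminal 600.84 + freight 4115.04 + insurance 631.82 + destination terminal 278.58 + duty 31902.09 = 37528.37
Landed cost = invoice 176244.37 + 37528.37 = 213772.74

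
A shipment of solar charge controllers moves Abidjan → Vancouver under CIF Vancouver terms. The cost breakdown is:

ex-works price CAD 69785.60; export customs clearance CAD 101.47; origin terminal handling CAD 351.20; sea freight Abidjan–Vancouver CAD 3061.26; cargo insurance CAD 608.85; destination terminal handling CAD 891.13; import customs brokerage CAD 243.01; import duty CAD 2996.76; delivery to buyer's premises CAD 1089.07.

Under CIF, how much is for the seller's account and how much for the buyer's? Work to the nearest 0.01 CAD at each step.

CIF: the seller pays costs through ocean freight and marine insurance to the destination port.
Seller's account: goods 69785.60 + export clearance 101.47 + origin terminal 351.20 + freight 3061.26 + insurance 608.85 = 73908.38
Buyer's account: destination terminal 891.13 + brokerage 243.01 + duty 2996.76 + delivery 1089.07 = 5219.97

Seller: CAD 73908.38; buyer: CAD 5219.97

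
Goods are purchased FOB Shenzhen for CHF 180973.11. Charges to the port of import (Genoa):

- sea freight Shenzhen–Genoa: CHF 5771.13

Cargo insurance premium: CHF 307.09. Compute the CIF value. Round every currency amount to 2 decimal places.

CIF value: CHF 187051.33

CIF = FOB price + freight + insurance
CIF = 180973.11 + 5771.13 + 307.09 = 187051.33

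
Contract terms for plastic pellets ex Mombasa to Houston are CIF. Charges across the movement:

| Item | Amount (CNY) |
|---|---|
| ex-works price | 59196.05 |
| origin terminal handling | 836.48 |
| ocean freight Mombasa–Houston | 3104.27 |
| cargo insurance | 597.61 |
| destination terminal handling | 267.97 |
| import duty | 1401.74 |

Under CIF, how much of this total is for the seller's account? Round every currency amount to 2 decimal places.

Seller's account: CNY 63734.41

CIF: the seller pays costs through ocean freight and marine insurance to the destination port.
Seller's account: goods 59196.05 + origin terminal 836.48 + freight 3104.27 + insurance 597.61 = 63734.41
Buyer's account: destination terminal 267.97 + duty 1401.74 = 1669.71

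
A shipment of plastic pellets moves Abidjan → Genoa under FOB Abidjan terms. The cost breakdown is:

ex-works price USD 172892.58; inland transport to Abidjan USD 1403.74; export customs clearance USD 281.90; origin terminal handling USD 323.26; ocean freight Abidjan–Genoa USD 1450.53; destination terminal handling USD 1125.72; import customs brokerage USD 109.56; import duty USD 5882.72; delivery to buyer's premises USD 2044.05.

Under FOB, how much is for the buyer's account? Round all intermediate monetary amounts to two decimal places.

Buyer's account: USD 10612.58

FOB: the seller bears costs until goods are on board at the origin port; the buyer bears freight, insurance and all costs thereafter.
Seller's account: goods 172892.58 + inland to port 1403.74 + export clearance 281.90 + origin terminal 323.26 = 174901.48
Buyer's account: freight 1450.53 + destination terminal 1125.72 + brokerage 109.56 + duty 5882.72 + delivery 2044.05 = 10612.58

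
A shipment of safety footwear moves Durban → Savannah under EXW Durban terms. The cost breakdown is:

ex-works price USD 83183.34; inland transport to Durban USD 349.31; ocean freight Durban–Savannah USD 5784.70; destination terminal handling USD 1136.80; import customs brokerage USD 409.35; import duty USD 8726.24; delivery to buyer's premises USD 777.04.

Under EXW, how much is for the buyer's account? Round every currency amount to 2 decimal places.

EXW: the seller makes goods available at their premises; the buyer bears all onward costs.
Seller's account: goods 83183.34 = 83183.34
Buyer's account: inland to port 349.31 + freight 5784.70 + destination terminal 1136.80 + brokerage 409.35 + duty 8726.24 + delivery 777.04 = 17183.44

Buyer's account: USD 17183.44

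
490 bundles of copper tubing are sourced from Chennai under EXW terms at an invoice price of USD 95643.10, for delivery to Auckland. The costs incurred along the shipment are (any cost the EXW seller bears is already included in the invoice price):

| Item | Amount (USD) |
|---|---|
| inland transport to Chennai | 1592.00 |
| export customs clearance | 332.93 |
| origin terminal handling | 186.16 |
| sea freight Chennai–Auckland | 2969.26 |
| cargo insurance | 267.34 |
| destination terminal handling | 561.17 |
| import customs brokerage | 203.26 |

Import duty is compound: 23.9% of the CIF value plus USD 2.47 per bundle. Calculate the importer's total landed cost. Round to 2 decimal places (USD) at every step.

Total landed cost: USD 127102.32

EXW: the seller makes goods available at their premises; the buyer bears all onward costs.
CIF value = EXW price + inland to port + export clearance + origin terminal + freight + insurance = 95643.10 + 1592.00 + 332.93 + 186.16 + 2969.26 + 267.34 = 100990.79
Ad valorem component: 100990.79 × 23.9% = 24136.80
Specific component: 490 × 2.47 = 1210.30
Import duty = 24136.80 + 1210.30 = 25347.10
Buyer bears: inland to port 1592.00 + export clearance 332.93 + origin terminal 186.16 + freight 2969.26 + insurance 267.34 + destination terminal 561.17 + brokerage 203.26 + duty 25347.10 = 31459.22
Landed cost = invoice 95643.10 + 31459.22 = 127102.32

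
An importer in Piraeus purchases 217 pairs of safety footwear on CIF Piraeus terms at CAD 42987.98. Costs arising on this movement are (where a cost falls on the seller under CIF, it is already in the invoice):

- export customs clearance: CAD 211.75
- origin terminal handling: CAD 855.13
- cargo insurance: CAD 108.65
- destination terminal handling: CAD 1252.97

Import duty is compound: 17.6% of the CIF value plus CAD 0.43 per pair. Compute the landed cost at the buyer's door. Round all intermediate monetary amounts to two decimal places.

CIF: the seller pays costs through ocean freight and marine insurance to the destination port.
Already in the invoice (seller's account under CIF): export clearance, origin terminal, insurance — exclude.
The CIF price already equals the CIF value: 42987.98
Ad valorem component: 42987.98 × 17.6% = 7565.88
Specific component: 217 × 0.43 = 93.31
Import duty = 7565.88 + 93.31 = 7659.19
Buyer bears: destination terminal 1252.97 + duty 7659.19 = 8912.16
Landed cost = invoice 42987.98 + 8912.16 = 51900.14

Total landed cost: CAD 51900.14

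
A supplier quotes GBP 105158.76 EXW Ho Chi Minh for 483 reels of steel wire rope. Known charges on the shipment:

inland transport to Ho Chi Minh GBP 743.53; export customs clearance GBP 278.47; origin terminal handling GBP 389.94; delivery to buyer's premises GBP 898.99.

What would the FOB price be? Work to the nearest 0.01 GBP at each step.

Not relevant to the conversion: delivery — on the buyer under both terms; not part of either seller's price.
From EXW to FOB, the seller additionally bears: inland to port, export clearance, origin terminal.
FOB price = 105158.76 + 743.53 + 278.47 + 389.94 = 106570.70

FOB price: GBP 106570.70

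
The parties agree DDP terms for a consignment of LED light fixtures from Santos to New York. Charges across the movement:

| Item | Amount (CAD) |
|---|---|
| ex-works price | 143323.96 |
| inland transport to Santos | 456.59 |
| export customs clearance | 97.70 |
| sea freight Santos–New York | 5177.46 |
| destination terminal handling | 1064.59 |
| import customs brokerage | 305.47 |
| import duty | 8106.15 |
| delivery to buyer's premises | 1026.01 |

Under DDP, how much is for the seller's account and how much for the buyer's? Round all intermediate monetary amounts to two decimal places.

DDP: the seller bears all costs including import duty.
Seller's account: goods 143323.96 + inland to port 456.59 + export clearance 97.70 + freight 5177.46 + destination terminal 1064.59 + brokerage 305.47 + duty 8106.15 + delivery 1026.01 = 159557.93
Buyer's account: 0.00

Seller: CAD 159557.93; buyer: CAD 0.00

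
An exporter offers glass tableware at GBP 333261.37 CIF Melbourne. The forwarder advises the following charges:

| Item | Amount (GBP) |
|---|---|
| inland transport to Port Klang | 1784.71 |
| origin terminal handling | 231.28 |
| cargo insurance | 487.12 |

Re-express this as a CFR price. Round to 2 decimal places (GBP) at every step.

Not relevant to the conversion: origin terminal, inland to port — on the seller under both CIF and CFR; already in the CIF price and stays in the CFR price.
From CIF to CFR, the seller no longer bears: insurance.
CFR price = 333261.37 − 487.12 = 332774.25

CFR price: GBP 332774.25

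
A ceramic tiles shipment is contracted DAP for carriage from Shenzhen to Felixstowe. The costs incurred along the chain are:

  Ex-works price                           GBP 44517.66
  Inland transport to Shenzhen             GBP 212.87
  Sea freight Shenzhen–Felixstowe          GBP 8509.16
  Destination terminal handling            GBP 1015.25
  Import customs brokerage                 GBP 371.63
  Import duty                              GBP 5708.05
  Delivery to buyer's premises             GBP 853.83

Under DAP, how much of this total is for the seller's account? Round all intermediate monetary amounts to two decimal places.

Seller's account: GBP 55108.77

DAP: the seller bears all costs to the named destination except import duty and clearance.
Seller's account: goods 44517.66 + inland to port 212.87 + freight 8509.16 + destination terminal 1015.25 + delivery 853.83 = 55108.77
Buyer's account: brokerage 371.63 + duty 5708.05 = 6079.68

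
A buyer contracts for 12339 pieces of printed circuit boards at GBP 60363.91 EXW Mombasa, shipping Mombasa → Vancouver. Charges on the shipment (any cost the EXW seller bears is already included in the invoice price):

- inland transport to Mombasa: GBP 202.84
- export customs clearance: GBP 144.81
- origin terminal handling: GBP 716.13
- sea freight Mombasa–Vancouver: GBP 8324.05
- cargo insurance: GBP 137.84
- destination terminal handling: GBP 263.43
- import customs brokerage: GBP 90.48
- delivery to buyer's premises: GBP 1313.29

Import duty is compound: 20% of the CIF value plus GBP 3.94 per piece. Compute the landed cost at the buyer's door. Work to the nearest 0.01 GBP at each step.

Total landed cost: GBP 134150.36

EXW: the seller makes goods available at their premises; the buyer bears all onward costs.
CIF value = EXW price + inland to port + export clearance + origin terminal + freight + insurance = 60363.91 + 202.84 + 144.81 + 716.13 + 8324.05 + 137.84 = 69889.58
Ad valorem component: 69889.58 × 20% = 13977.92
Specific component: 12339 × 3.94 = 48615.66
Import duty = 13977.92 + 48615.66 = 62593.58
Buyer bears: inland to port 202.84 + export clearance 144.81 + origin terminal 716.13 + freight 8324.05 + insurance 137.84 + destination terminal 263.43 + brokerage 90.48 + delivery 1313.29 + duty 62593.58 = 73786.45
Landed cost = invoice 60363.91 + 73786.45 = 134150.36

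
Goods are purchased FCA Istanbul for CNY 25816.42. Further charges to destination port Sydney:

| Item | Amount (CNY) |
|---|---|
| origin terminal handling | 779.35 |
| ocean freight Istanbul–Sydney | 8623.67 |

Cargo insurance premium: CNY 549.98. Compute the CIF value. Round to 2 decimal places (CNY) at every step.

CIF value: CNY 35769.42

CIF = FCA price + pre-shipment costs + freight + insurance
CIF = 25816.42 + 779.35 + 8623.67 + 549.98 = 35769.42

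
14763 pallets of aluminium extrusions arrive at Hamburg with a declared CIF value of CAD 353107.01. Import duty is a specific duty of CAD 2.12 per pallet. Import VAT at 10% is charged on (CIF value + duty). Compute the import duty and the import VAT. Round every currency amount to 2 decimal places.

Import duty: CAD 31297.56; import VAT: CAD 38440.46

Import duty = 14763 × 2.12 = 31297.56
VAT base = CIF + duty = 353107.01 + 31297.56 = 384404.57
Import VAT = 384404.57 × 10% = 38440.46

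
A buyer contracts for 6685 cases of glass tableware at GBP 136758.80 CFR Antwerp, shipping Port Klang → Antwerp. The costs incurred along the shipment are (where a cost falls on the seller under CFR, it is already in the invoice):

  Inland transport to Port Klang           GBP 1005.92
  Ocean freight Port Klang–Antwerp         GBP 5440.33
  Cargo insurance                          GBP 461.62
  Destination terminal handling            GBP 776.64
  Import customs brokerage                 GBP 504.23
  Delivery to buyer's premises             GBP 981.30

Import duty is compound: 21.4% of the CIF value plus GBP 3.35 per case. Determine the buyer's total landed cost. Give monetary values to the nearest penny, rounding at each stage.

CFR: the seller pays costs through ocean freight to the destination port, but not insurance.
Already in the invoice (seller's account under CFR): inland to port, freight — exclude.
CIF value = CFR price + insurance = 136758.80 + 461.62 = 137220.42
Ad valorem component: 137220.42 × 21.4% = 29365.17
Specific component: 6685 × 3.35 = 22394.75
Import duty = 29365.17 + 22394.75 = 51759.92
Buyer bears: insurance 461.62 + destination terminal 776.64 + brokerage 504.23 + delivery 981.30 + duty 51759.92 = 54483.71
Landed cost = invoice 136758.80 + 54483.71 = 191242.51

Total landed cost: GBP 191242.51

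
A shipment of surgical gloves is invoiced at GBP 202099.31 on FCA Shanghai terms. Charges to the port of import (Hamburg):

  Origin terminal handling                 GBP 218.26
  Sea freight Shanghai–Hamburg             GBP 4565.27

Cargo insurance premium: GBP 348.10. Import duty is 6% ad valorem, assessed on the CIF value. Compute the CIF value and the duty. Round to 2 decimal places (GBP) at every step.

CIF value: GBP 207230.94; import duty: GBP 12433.86

CIF = FCA price + pre-shipment costs + freight + insurance
CIF = 202099.31 + 218.26 + 4565.27 + 348.10 = 207230.94
Import duty = 207230.94 × 6% = 12433.86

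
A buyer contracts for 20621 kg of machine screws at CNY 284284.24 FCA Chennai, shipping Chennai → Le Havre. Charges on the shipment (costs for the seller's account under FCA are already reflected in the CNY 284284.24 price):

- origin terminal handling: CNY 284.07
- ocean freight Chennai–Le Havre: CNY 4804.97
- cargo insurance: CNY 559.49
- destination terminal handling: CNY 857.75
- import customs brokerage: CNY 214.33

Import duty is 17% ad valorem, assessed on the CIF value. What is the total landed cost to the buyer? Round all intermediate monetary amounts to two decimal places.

Total landed cost: CNY 340293.42

FCA: the seller delivers export-cleared goods to the carrier; the buyer bears costs from that point.
CIF value = FCA price + origin terminal + freight + insurance = 284284.24 + 284.07 + 4804.97 + 559.49 = 289932.77
Import duty = 289932.77 × 17% = 49288.57
Buyer bears: origin terminal 284.07 + freight 4804.97 + insurance 559.49 + destination terminal 857.75 + brokerage 214.33 + duty 49288.57 = 56009.18
Landed cost = invoice 284284.24 + 56009.18 = 340293.42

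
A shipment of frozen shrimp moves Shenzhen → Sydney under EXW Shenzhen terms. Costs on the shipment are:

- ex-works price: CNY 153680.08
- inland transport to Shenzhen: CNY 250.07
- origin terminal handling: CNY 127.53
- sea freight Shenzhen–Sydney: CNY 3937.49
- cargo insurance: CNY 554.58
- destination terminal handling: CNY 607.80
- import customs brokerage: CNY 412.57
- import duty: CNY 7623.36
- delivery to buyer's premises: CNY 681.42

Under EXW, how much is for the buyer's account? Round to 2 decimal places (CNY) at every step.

Buyer's account: CNY 14194.82

EXW: the seller makes goods available at their premises; the buyer bears all onward costs.
Seller's account: goods 153680.08 = 153680.08
Buyer's account: inland to port 250.07 + origin terminal 127.53 + freight 3937.49 + insurance 554.58 + destination terminal 607.80 + brokerage 412.57 + duty 7623.36 + delivery 681.42 = 14194.82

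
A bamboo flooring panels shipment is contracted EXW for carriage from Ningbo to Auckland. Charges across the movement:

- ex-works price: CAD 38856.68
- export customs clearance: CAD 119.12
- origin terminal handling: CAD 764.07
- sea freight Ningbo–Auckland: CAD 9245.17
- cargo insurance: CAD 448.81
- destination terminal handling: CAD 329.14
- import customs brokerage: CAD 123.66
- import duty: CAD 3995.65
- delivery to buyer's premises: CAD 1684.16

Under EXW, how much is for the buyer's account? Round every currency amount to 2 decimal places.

EXW: the seller makes goods available at their premises; the buyer bears all onward costs.
Seller's account: goods 38856.68 = 38856.68
Buyer's account: export clearance 119.12 + origin terminal 764.07 + freight 9245.17 + insurance 448.81 + destination terminal 329.14 + brokerage 123.66 + duty 3995.65 + delivery 1684.16 = 16709.78

Buyer's account: CAD 16709.78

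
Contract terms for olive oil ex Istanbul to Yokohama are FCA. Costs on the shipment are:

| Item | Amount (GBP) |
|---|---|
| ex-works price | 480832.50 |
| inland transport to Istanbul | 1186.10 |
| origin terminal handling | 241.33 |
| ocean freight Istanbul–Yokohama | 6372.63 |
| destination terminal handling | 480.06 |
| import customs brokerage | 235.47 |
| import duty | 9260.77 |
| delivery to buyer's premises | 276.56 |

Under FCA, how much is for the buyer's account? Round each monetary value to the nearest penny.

FCA: the seller delivers export-cleared goods to the carrier; the buyer bears costs from that point.
Seller's account: goods 480832.50 + inland to port 1186.10 = 482018.60
Buyer's account: origin terminal 241.33 + freight 6372.63 + destination terminal 480.06 + brokerage 235.47 + duty 9260.77 + delivery 276.56 = 16866.82

Buyer's account: GBP 16866.82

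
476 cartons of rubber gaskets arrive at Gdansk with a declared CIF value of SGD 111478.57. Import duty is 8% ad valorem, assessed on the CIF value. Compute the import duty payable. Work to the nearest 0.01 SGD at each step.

Import duty = 111478.57 × 8% = 8918.29

Import duty: SGD 8918.29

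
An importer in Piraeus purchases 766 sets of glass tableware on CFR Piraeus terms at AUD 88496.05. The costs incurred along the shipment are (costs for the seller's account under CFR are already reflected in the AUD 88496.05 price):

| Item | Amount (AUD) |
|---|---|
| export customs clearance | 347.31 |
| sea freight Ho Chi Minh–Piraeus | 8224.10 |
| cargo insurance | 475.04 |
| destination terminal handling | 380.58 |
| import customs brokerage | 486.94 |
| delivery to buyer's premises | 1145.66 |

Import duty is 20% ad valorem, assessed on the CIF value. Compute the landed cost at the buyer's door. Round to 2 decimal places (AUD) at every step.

Total landed cost: AUD 108778.49

CFR: the seller pays costs through ocean freight to the destination port, but not insurance.
Already in the invoice (seller's account under CFR): export clearance, freight — exclude.
CIF value = CFR price + insurance = 88496.05 + 475.04 = 88971.09
Import duty = 88971.09 × 20% = 17794.22
Buyer bears: insurance 475.04 + destination terminal 380.58 + brokerage 486.94 + delivery 1145.66 + duty 17794.22 = 20282.44
Landed cost = invoice 88496.05 + 20282.44 = 108778.49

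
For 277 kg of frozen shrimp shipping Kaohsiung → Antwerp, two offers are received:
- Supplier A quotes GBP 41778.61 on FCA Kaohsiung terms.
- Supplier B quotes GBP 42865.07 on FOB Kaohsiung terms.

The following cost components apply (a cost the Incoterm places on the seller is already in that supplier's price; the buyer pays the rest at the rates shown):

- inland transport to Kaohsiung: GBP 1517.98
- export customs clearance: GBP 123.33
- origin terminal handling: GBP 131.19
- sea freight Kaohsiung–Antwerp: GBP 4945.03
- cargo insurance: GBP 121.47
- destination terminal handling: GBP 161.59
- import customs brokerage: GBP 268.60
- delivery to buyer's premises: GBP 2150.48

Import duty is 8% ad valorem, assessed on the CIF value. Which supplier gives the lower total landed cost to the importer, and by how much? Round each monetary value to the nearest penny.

Supplier A is cheaper by GBP 1031.70

Supplier A (FCA):
CIF value = FCA price + origin terminal + freight + insurance = 41778.61 + 131.19 + 4945.03 + 121.47 = 46976.30
Import duty = 46976.30 × 8% = 3758.10
Buyer bears (A): 131.19 + 4945.03 + 121.47 + 161.59 + 268.60 + 2150.48 = 7778.36
Landed cost (A) = invoice 41778.61 + 7778.36 + duty 3758.10 = 53315.07
Supplier B (FOB):
CIF value = FOB price + freight + insurance = 42865.07 + 4945.03 + 121.47 = 47931.57
Import duty = 47931.57 × 8% = 3834.53
Buyer bears (B): 4945.03 + 121.47 + 161.59 + 268.60 + 2150.48 = 7647.17
Landed cost (B) = invoice 42865.07 + 7647.17 + duty 3834.53 = 54346.77
Difference = |53315.07 − 54346.77| = 1031.70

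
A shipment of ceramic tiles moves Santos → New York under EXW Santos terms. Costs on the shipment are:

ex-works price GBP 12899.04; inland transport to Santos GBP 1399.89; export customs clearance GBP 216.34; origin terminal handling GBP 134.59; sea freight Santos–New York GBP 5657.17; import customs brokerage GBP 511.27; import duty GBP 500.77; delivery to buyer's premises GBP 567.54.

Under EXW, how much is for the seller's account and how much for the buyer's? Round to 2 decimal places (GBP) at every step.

Seller: GBP 12899.04; buyer: GBP 8987.57

EXW: the seller makes goods available at their premises; the buyer bears all onward costs.
Seller's account: goods 12899.04 = 12899.04
Buyer's account: inland to port 1399.89 + export clearance 216.34 + origin terminal 134.59 + freight 5657.17 + brokerage 511.27 + duty 500.77 + delivery 567.54 = 8987.57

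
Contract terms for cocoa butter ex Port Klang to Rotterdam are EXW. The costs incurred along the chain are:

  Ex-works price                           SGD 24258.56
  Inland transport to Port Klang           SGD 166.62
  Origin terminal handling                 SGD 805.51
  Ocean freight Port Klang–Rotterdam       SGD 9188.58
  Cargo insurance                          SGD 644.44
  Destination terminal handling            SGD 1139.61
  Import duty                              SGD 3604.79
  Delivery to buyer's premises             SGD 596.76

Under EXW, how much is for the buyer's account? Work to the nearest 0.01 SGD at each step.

Buyer's account: SGD 16146.31

EXW: the seller makes goods available at their premises; the buyer bears all onward costs.
Seller's account: goods 24258.56 = 24258.56
Buyer's account: inland to port 166.62 + origin terminal 805.51 + freight 9188.58 + insurance 644.44 + destination terminal 1139.61 + duty 3604.79 + delivery 596.76 = 16146.31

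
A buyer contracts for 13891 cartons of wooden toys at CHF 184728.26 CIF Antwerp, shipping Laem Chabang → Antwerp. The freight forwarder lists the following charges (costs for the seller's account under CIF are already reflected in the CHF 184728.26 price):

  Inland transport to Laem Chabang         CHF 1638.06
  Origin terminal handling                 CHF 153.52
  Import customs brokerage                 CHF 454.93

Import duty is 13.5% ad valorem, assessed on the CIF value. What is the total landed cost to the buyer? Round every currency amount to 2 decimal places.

Total landed cost: CHF 210121.51

CIF: the seller pays costs through ocean freight and marine insurance to the destination port.
Already in the invoice (seller's account under CIF): inland to port, origin terminal — exclude.
The CIF price already equals the CIF value: 184728.26
Import duty = 184728.26 × 13.5% = 24938.32
Buyer bears: brokerage 454.93 + duty 24938.32 = 25393.25
Landed cost = invoice 184728.26 + 25393.25 = 210121.51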